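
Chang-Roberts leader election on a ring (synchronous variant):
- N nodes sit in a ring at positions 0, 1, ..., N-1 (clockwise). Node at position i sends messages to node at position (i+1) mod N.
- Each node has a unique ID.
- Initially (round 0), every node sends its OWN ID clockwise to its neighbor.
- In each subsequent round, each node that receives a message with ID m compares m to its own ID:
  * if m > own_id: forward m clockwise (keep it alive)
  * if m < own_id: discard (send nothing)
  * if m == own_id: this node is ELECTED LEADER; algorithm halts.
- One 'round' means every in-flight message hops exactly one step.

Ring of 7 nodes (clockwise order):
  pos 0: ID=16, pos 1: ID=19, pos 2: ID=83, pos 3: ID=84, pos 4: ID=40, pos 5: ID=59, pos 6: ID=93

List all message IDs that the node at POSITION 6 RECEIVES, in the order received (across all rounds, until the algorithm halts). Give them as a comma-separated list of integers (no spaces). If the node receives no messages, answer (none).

Answer: 59,84,93

Derivation:
Round 1: pos1(id19) recv 16: drop; pos2(id83) recv 19: drop; pos3(id84) recv 83: drop; pos4(id40) recv 84: fwd; pos5(id59) recv 40: drop; pos6(id93) recv 59: drop; pos0(id16) recv 93: fwd
Round 2: pos5(id59) recv 84: fwd; pos1(id19) recv 93: fwd
Round 3: pos6(id93) recv 84: drop; pos2(id83) recv 93: fwd
Round 4: pos3(id84) recv 93: fwd
Round 5: pos4(id40) recv 93: fwd
Round 6: pos5(id59) recv 93: fwd
Round 7: pos6(id93) recv 93: ELECTED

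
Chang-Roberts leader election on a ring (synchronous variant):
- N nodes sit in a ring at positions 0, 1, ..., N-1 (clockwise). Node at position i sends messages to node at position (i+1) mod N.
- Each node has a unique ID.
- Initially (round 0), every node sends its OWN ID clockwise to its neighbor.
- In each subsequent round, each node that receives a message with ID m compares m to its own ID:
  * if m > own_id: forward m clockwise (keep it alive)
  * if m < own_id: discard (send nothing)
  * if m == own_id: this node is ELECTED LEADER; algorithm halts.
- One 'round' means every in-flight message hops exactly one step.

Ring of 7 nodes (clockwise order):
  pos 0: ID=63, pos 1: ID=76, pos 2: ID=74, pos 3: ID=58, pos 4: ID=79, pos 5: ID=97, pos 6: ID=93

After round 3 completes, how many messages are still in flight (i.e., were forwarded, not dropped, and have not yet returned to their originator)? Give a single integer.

Round 1: pos1(id76) recv 63: drop; pos2(id74) recv 76: fwd; pos3(id58) recv 74: fwd; pos4(id79) recv 58: drop; pos5(id97) recv 79: drop; pos6(id93) recv 97: fwd; pos0(id63) recv 93: fwd
Round 2: pos3(id58) recv 76: fwd; pos4(id79) recv 74: drop; pos0(id63) recv 97: fwd; pos1(id76) recv 93: fwd
Round 3: pos4(id79) recv 76: drop; pos1(id76) recv 97: fwd; pos2(id74) recv 93: fwd
After round 3: 2 messages still in flight

Answer: 2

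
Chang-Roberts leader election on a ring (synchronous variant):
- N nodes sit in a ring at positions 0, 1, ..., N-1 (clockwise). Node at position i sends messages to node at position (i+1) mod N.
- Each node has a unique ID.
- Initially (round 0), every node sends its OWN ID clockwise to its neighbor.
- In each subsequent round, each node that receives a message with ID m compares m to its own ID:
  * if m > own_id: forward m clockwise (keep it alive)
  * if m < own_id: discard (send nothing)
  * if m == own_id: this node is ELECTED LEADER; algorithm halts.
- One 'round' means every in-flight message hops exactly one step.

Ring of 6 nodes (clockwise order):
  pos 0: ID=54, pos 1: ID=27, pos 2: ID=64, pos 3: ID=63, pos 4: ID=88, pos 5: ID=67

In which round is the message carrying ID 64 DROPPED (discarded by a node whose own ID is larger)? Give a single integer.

Round 1: pos1(id27) recv 54: fwd; pos2(id64) recv 27: drop; pos3(id63) recv 64: fwd; pos4(id88) recv 63: drop; pos5(id67) recv 88: fwd; pos0(id54) recv 67: fwd
Round 2: pos2(id64) recv 54: drop; pos4(id88) recv 64: drop; pos0(id54) recv 88: fwd; pos1(id27) recv 67: fwd
Round 3: pos1(id27) recv 88: fwd; pos2(id64) recv 67: fwd
Round 4: pos2(id64) recv 88: fwd; pos3(id63) recv 67: fwd
Round 5: pos3(id63) recv 88: fwd; pos4(id88) recv 67: drop
Round 6: pos4(id88) recv 88: ELECTED
Message ID 64 originates at pos 2; dropped at pos 4 in round 2

Answer: 2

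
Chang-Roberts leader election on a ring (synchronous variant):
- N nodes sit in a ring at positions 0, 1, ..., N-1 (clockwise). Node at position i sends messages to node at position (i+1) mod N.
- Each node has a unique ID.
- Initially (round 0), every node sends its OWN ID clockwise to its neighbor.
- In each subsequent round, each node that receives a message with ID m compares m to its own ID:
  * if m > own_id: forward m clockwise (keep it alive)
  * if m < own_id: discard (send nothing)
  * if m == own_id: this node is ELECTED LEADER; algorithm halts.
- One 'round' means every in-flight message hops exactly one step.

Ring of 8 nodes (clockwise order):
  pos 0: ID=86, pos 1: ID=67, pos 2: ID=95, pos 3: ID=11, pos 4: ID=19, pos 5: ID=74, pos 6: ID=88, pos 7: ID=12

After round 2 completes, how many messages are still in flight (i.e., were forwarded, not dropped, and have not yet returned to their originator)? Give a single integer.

Answer: 2

Derivation:
Round 1: pos1(id67) recv 86: fwd; pos2(id95) recv 67: drop; pos3(id11) recv 95: fwd; pos4(id19) recv 11: drop; pos5(id74) recv 19: drop; pos6(id88) recv 74: drop; pos7(id12) recv 88: fwd; pos0(id86) recv 12: drop
Round 2: pos2(id95) recv 86: drop; pos4(id19) recv 95: fwd; pos0(id86) recv 88: fwd
After round 2: 2 messages still in flight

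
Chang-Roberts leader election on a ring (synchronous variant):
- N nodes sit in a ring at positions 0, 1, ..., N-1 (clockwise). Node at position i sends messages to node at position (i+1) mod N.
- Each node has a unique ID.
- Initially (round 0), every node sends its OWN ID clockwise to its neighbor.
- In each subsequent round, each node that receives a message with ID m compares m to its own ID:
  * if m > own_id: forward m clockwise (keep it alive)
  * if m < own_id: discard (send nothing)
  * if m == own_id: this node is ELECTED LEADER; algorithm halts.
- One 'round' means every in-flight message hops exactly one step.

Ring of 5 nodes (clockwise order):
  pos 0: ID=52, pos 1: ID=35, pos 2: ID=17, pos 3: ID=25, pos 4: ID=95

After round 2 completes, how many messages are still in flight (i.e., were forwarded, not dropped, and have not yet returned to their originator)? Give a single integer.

Round 1: pos1(id35) recv 52: fwd; pos2(id17) recv 35: fwd; pos3(id25) recv 17: drop; pos4(id95) recv 25: drop; pos0(id52) recv 95: fwd
Round 2: pos2(id17) recv 52: fwd; pos3(id25) recv 35: fwd; pos1(id35) recv 95: fwd
After round 2: 3 messages still in flight

Answer: 3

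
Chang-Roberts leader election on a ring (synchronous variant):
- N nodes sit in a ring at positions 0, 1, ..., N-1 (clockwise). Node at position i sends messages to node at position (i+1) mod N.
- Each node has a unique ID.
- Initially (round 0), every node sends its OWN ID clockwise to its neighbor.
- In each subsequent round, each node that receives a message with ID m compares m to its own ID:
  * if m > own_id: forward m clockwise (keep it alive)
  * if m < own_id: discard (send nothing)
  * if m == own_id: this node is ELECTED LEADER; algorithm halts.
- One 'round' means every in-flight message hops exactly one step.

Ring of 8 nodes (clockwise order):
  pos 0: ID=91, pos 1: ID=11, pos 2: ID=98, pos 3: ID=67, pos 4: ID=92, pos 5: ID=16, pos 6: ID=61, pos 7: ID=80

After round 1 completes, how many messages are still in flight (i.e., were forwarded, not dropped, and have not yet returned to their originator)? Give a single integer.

Answer: 3

Derivation:
Round 1: pos1(id11) recv 91: fwd; pos2(id98) recv 11: drop; pos3(id67) recv 98: fwd; pos4(id92) recv 67: drop; pos5(id16) recv 92: fwd; pos6(id61) recv 16: drop; pos7(id80) recv 61: drop; pos0(id91) recv 80: drop
After round 1: 3 messages still in flight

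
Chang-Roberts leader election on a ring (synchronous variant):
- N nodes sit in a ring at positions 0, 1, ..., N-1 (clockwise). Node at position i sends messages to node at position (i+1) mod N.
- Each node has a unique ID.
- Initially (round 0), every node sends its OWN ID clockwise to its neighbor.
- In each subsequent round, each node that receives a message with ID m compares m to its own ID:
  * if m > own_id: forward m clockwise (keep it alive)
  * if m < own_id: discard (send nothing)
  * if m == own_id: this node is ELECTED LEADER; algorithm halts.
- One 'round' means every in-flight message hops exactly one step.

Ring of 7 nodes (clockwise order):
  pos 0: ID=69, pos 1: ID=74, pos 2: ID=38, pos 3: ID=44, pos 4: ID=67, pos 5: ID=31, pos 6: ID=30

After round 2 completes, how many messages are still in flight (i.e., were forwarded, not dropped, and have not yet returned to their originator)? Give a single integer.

Round 1: pos1(id74) recv 69: drop; pos2(id38) recv 74: fwd; pos3(id44) recv 38: drop; pos4(id67) recv 44: drop; pos5(id31) recv 67: fwd; pos6(id30) recv 31: fwd; pos0(id69) recv 30: drop
Round 2: pos3(id44) recv 74: fwd; pos6(id30) recv 67: fwd; pos0(id69) recv 31: drop
After round 2: 2 messages still in flight

Answer: 2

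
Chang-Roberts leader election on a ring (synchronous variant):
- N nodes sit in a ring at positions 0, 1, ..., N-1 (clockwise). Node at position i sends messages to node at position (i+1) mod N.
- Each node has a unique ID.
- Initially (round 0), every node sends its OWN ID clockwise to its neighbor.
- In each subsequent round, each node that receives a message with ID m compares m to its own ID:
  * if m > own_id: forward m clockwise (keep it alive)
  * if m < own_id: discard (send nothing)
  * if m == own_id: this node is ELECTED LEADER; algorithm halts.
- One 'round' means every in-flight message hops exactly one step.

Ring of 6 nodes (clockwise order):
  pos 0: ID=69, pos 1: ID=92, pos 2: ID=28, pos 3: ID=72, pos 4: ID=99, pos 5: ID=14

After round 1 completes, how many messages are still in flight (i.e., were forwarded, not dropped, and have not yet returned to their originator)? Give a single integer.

Answer: 2

Derivation:
Round 1: pos1(id92) recv 69: drop; pos2(id28) recv 92: fwd; pos3(id72) recv 28: drop; pos4(id99) recv 72: drop; pos5(id14) recv 99: fwd; pos0(id69) recv 14: drop
After round 1: 2 messages still in flight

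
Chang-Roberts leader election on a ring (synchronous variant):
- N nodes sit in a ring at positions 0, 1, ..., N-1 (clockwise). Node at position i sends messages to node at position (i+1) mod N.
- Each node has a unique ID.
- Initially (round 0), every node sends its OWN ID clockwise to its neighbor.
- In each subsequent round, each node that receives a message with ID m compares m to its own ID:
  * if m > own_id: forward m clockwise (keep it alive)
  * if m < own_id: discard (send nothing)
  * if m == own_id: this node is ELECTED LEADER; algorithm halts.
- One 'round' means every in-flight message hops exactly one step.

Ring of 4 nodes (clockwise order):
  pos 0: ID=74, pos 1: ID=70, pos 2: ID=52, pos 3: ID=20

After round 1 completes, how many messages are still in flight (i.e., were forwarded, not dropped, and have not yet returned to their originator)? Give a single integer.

Answer: 3

Derivation:
Round 1: pos1(id70) recv 74: fwd; pos2(id52) recv 70: fwd; pos3(id20) recv 52: fwd; pos0(id74) recv 20: drop
After round 1: 3 messages still in flight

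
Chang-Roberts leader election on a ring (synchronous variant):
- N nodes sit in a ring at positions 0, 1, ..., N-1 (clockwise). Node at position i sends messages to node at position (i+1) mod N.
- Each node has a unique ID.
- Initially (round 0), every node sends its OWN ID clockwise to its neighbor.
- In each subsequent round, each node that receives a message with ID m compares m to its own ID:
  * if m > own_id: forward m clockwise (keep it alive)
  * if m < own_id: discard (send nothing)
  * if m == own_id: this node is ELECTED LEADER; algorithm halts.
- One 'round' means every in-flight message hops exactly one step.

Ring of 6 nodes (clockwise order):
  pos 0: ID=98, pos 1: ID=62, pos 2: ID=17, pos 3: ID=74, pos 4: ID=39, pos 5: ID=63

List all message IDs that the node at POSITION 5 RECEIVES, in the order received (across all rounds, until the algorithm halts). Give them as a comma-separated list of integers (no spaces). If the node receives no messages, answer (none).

Round 1: pos1(id62) recv 98: fwd; pos2(id17) recv 62: fwd; pos3(id74) recv 17: drop; pos4(id39) recv 74: fwd; pos5(id63) recv 39: drop; pos0(id98) recv 63: drop
Round 2: pos2(id17) recv 98: fwd; pos3(id74) recv 62: drop; pos5(id63) recv 74: fwd
Round 3: pos3(id74) recv 98: fwd; pos0(id98) recv 74: drop
Round 4: pos4(id39) recv 98: fwd
Round 5: pos5(id63) recv 98: fwd
Round 6: pos0(id98) recv 98: ELECTED

Answer: 39,74,98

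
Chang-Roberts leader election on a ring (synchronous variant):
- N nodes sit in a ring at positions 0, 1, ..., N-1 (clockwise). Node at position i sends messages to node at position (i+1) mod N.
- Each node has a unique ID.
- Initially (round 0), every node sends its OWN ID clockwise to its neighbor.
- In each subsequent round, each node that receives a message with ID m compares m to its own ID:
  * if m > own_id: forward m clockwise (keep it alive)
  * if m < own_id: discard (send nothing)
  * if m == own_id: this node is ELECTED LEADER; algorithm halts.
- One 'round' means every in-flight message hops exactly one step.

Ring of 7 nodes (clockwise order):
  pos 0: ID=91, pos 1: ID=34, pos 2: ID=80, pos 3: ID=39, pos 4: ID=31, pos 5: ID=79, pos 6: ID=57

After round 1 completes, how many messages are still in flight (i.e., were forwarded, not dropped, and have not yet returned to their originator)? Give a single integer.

Answer: 4

Derivation:
Round 1: pos1(id34) recv 91: fwd; pos2(id80) recv 34: drop; pos3(id39) recv 80: fwd; pos4(id31) recv 39: fwd; pos5(id79) recv 31: drop; pos6(id57) recv 79: fwd; pos0(id91) recv 57: drop
After round 1: 4 messages still in flight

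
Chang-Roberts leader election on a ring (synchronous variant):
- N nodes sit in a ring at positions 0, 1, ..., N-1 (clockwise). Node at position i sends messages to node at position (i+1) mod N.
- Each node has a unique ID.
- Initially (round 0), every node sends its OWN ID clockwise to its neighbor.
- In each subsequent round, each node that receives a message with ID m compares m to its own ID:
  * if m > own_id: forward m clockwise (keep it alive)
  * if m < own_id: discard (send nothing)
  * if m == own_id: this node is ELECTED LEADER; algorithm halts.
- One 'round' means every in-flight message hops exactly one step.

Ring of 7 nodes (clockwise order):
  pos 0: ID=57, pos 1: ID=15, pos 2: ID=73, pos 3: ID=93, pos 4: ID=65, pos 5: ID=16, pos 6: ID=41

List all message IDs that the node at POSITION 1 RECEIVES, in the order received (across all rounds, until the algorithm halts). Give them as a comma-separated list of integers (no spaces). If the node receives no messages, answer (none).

Round 1: pos1(id15) recv 57: fwd; pos2(id73) recv 15: drop; pos3(id93) recv 73: drop; pos4(id65) recv 93: fwd; pos5(id16) recv 65: fwd; pos6(id41) recv 16: drop; pos0(id57) recv 41: drop
Round 2: pos2(id73) recv 57: drop; pos5(id16) recv 93: fwd; pos6(id41) recv 65: fwd
Round 3: pos6(id41) recv 93: fwd; pos0(id57) recv 65: fwd
Round 4: pos0(id57) recv 93: fwd; pos1(id15) recv 65: fwd
Round 5: pos1(id15) recv 93: fwd; pos2(id73) recv 65: drop
Round 6: pos2(id73) recv 93: fwd
Round 7: pos3(id93) recv 93: ELECTED

Answer: 57,65,93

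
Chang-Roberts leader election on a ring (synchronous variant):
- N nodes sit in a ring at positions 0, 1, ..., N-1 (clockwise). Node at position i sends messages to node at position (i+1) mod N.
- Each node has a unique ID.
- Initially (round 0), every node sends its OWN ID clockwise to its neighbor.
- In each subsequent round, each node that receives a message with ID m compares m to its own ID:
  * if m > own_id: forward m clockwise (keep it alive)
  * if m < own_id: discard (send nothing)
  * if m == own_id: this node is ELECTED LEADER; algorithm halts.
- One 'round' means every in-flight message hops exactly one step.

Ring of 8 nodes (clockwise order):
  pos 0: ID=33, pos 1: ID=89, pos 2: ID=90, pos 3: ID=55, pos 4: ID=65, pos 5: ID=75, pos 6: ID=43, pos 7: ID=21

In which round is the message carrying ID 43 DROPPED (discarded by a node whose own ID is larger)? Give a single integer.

Answer: 3

Derivation:
Round 1: pos1(id89) recv 33: drop; pos2(id90) recv 89: drop; pos3(id55) recv 90: fwd; pos4(id65) recv 55: drop; pos5(id75) recv 65: drop; pos6(id43) recv 75: fwd; pos7(id21) recv 43: fwd; pos0(id33) recv 21: drop
Round 2: pos4(id65) recv 90: fwd; pos7(id21) recv 75: fwd; pos0(id33) recv 43: fwd
Round 3: pos5(id75) recv 90: fwd; pos0(id33) recv 75: fwd; pos1(id89) recv 43: drop
Round 4: pos6(id43) recv 90: fwd; pos1(id89) recv 75: drop
Round 5: pos7(id21) recv 90: fwd
Round 6: pos0(id33) recv 90: fwd
Round 7: pos1(id89) recv 90: fwd
Round 8: pos2(id90) recv 90: ELECTED
Message ID 43 originates at pos 6; dropped at pos 1 in round 3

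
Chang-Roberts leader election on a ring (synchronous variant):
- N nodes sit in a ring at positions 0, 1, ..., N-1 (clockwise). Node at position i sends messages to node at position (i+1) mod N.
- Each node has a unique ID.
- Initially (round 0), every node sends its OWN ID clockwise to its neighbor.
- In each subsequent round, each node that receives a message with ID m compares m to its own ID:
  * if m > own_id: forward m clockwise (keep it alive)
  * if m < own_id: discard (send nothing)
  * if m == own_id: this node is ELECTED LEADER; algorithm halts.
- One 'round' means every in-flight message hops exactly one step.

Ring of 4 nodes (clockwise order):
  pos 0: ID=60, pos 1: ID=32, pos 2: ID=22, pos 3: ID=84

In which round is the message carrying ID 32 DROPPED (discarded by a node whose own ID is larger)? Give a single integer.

Answer: 2

Derivation:
Round 1: pos1(id32) recv 60: fwd; pos2(id22) recv 32: fwd; pos3(id84) recv 22: drop; pos0(id60) recv 84: fwd
Round 2: pos2(id22) recv 60: fwd; pos3(id84) recv 32: drop; pos1(id32) recv 84: fwd
Round 3: pos3(id84) recv 60: drop; pos2(id22) recv 84: fwd
Round 4: pos3(id84) recv 84: ELECTED
Message ID 32 originates at pos 1; dropped at pos 3 in round 2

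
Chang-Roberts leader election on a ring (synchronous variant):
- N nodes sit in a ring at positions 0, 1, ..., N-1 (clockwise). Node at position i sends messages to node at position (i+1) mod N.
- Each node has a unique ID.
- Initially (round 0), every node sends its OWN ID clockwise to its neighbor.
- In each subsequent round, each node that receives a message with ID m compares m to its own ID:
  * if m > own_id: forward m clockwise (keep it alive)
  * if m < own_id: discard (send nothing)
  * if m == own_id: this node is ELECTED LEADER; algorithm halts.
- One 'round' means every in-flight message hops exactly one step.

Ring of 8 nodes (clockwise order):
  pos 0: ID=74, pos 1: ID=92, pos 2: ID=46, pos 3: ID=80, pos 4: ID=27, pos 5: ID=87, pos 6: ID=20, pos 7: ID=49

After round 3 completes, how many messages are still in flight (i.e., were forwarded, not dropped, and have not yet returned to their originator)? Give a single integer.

Round 1: pos1(id92) recv 74: drop; pos2(id46) recv 92: fwd; pos3(id80) recv 46: drop; pos4(id27) recv 80: fwd; pos5(id87) recv 27: drop; pos6(id20) recv 87: fwd; pos7(id49) recv 20: drop; pos0(id74) recv 49: drop
Round 2: pos3(id80) recv 92: fwd; pos5(id87) recv 80: drop; pos7(id49) recv 87: fwd
Round 3: pos4(id27) recv 92: fwd; pos0(id74) recv 87: fwd
After round 3: 2 messages still in flight

Answer: 2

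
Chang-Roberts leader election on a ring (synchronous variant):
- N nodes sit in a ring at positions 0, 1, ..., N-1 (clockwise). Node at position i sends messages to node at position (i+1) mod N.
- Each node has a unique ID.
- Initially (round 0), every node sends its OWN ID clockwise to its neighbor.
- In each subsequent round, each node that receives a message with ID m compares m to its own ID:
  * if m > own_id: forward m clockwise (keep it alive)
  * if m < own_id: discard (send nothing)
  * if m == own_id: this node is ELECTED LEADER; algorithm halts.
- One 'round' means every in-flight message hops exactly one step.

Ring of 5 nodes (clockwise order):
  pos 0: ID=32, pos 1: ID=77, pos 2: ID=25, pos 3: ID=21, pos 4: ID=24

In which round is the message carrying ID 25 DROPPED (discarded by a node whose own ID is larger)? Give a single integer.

Answer: 3

Derivation:
Round 1: pos1(id77) recv 32: drop; pos2(id25) recv 77: fwd; pos3(id21) recv 25: fwd; pos4(id24) recv 21: drop; pos0(id32) recv 24: drop
Round 2: pos3(id21) recv 77: fwd; pos4(id24) recv 25: fwd
Round 3: pos4(id24) recv 77: fwd; pos0(id32) recv 25: drop
Round 4: pos0(id32) recv 77: fwd
Round 5: pos1(id77) recv 77: ELECTED
Message ID 25 originates at pos 2; dropped at pos 0 in round 3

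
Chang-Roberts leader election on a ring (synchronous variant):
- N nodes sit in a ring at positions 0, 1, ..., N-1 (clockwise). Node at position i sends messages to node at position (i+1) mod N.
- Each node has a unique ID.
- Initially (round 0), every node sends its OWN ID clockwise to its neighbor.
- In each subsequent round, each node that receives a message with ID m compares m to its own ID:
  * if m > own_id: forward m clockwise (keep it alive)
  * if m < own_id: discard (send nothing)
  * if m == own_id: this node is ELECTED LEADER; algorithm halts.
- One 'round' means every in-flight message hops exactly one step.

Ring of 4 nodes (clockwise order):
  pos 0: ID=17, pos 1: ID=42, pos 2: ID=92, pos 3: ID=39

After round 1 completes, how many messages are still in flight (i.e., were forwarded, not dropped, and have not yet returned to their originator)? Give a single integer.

Answer: 2

Derivation:
Round 1: pos1(id42) recv 17: drop; pos2(id92) recv 42: drop; pos3(id39) recv 92: fwd; pos0(id17) recv 39: fwd
After round 1: 2 messages still in flight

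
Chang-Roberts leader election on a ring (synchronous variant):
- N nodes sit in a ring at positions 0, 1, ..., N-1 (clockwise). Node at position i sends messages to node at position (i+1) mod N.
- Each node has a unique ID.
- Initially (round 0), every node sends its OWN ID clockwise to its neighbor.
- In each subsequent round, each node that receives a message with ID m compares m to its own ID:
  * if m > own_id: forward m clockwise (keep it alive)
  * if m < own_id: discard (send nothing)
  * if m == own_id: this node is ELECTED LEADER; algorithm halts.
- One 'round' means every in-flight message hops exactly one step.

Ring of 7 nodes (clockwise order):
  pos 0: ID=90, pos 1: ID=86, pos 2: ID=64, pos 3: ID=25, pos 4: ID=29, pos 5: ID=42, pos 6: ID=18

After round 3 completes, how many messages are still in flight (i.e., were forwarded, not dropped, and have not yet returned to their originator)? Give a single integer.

Round 1: pos1(id86) recv 90: fwd; pos2(id64) recv 86: fwd; pos3(id25) recv 64: fwd; pos4(id29) recv 25: drop; pos5(id42) recv 29: drop; pos6(id18) recv 42: fwd; pos0(id90) recv 18: drop
Round 2: pos2(id64) recv 90: fwd; pos3(id25) recv 86: fwd; pos4(id29) recv 64: fwd; pos0(id90) recv 42: drop
Round 3: pos3(id25) recv 90: fwd; pos4(id29) recv 86: fwd; pos5(id42) recv 64: fwd
After round 3: 3 messages still in flight

Answer: 3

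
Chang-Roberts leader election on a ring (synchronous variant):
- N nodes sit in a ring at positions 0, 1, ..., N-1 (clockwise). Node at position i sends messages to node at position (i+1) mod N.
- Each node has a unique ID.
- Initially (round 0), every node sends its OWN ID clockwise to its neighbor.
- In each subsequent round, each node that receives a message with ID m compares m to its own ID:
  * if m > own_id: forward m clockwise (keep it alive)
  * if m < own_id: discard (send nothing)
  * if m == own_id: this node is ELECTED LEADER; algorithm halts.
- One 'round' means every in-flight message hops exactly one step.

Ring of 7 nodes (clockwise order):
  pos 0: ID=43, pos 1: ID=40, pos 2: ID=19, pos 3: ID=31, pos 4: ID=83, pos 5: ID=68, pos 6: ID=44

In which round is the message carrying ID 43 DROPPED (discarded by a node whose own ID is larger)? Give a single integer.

Answer: 4

Derivation:
Round 1: pos1(id40) recv 43: fwd; pos2(id19) recv 40: fwd; pos3(id31) recv 19: drop; pos4(id83) recv 31: drop; pos5(id68) recv 83: fwd; pos6(id44) recv 68: fwd; pos0(id43) recv 44: fwd
Round 2: pos2(id19) recv 43: fwd; pos3(id31) recv 40: fwd; pos6(id44) recv 83: fwd; pos0(id43) recv 68: fwd; pos1(id40) recv 44: fwd
Round 3: pos3(id31) recv 43: fwd; pos4(id83) recv 40: drop; pos0(id43) recv 83: fwd; pos1(id40) recv 68: fwd; pos2(id19) recv 44: fwd
Round 4: pos4(id83) recv 43: drop; pos1(id40) recv 83: fwd; pos2(id19) recv 68: fwd; pos3(id31) recv 44: fwd
Round 5: pos2(id19) recv 83: fwd; pos3(id31) recv 68: fwd; pos4(id83) recv 44: drop
Round 6: pos3(id31) recv 83: fwd; pos4(id83) recv 68: drop
Round 7: pos4(id83) recv 83: ELECTED
Message ID 43 originates at pos 0; dropped at pos 4 in round 4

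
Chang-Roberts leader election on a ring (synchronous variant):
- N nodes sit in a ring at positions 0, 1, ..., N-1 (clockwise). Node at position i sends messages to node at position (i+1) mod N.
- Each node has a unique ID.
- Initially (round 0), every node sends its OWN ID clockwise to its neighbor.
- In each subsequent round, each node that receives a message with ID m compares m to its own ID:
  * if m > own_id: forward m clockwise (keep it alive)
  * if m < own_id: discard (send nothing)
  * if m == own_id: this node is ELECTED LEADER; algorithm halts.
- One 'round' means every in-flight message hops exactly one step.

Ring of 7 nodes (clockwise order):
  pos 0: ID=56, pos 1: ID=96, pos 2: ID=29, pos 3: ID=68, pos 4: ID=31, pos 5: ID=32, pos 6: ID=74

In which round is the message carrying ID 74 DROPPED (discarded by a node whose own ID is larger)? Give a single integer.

Answer: 2

Derivation:
Round 1: pos1(id96) recv 56: drop; pos2(id29) recv 96: fwd; pos3(id68) recv 29: drop; pos4(id31) recv 68: fwd; pos5(id32) recv 31: drop; pos6(id74) recv 32: drop; pos0(id56) recv 74: fwd
Round 2: pos3(id68) recv 96: fwd; pos5(id32) recv 68: fwd; pos1(id96) recv 74: drop
Round 3: pos4(id31) recv 96: fwd; pos6(id74) recv 68: drop
Round 4: pos5(id32) recv 96: fwd
Round 5: pos6(id74) recv 96: fwd
Round 6: pos0(id56) recv 96: fwd
Round 7: pos1(id96) recv 96: ELECTED
Message ID 74 originates at pos 6; dropped at pos 1 in round 2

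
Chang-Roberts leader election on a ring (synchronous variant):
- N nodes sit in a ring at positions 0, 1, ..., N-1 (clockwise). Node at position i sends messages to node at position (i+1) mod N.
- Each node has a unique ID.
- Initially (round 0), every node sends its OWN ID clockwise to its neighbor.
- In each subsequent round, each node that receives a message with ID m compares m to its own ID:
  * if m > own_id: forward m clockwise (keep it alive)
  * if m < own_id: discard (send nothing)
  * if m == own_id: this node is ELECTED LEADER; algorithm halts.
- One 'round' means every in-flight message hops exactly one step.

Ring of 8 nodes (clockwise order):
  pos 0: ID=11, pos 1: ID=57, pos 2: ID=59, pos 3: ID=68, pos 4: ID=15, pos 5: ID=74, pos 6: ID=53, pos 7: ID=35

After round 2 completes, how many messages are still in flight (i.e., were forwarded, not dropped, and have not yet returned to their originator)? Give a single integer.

Round 1: pos1(id57) recv 11: drop; pos2(id59) recv 57: drop; pos3(id68) recv 59: drop; pos4(id15) recv 68: fwd; pos5(id74) recv 15: drop; pos6(id53) recv 74: fwd; pos7(id35) recv 53: fwd; pos0(id11) recv 35: fwd
Round 2: pos5(id74) recv 68: drop; pos7(id35) recv 74: fwd; pos0(id11) recv 53: fwd; pos1(id57) recv 35: drop
After round 2: 2 messages still in flight

Answer: 2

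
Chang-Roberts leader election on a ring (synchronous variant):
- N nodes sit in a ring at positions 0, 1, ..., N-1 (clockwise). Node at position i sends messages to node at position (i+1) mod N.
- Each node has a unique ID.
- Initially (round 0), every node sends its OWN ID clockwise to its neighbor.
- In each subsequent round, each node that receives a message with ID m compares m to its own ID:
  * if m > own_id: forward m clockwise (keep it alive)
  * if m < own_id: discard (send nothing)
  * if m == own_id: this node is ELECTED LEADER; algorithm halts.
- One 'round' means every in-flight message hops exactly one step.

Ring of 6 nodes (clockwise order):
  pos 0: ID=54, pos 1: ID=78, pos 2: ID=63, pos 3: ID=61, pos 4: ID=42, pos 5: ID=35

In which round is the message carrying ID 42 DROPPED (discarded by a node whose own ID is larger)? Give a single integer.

Answer: 2

Derivation:
Round 1: pos1(id78) recv 54: drop; pos2(id63) recv 78: fwd; pos3(id61) recv 63: fwd; pos4(id42) recv 61: fwd; pos5(id35) recv 42: fwd; pos0(id54) recv 35: drop
Round 2: pos3(id61) recv 78: fwd; pos4(id42) recv 63: fwd; pos5(id35) recv 61: fwd; pos0(id54) recv 42: drop
Round 3: pos4(id42) recv 78: fwd; pos5(id35) recv 63: fwd; pos0(id54) recv 61: fwd
Round 4: pos5(id35) recv 78: fwd; pos0(id54) recv 63: fwd; pos1(id78) recv 61: drop
Round 5: pos0(id54) recv 78: fwd; pos1(id78) recv 63: drop
Round 6: pos1(id78) recv 78: ELECTED
Message ID 42 originates at pos 4; dropped at pos 0 in round 2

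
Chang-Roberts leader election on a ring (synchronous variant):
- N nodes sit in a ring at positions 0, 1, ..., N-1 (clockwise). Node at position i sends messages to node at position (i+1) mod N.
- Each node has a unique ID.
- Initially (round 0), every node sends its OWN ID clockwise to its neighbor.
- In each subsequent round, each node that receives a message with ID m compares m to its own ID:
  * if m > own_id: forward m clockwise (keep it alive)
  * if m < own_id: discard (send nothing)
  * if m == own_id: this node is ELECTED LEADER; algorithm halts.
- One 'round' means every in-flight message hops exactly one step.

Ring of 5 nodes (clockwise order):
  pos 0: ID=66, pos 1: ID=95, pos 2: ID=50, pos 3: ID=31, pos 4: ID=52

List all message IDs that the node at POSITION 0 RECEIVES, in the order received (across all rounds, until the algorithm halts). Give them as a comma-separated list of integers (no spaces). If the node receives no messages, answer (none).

Round 1: pos1(id95) recv 66: drop; pos2(id50) recv 95: fwd; pos3(id31) recv 50: fwd; pos4(id52) recv 31: drop; pos0(id66) recv 52: drop
Round 2: pos3(id31) recv 95: fwd; pos4(id52) recv 50: drop
Round 3: pos4(id52) recv 95: fwd
Round 4: pos0(id66) recv 95: fwd
Round 5: pos1(id95) recv 95: ELECTED

Answer: 52,95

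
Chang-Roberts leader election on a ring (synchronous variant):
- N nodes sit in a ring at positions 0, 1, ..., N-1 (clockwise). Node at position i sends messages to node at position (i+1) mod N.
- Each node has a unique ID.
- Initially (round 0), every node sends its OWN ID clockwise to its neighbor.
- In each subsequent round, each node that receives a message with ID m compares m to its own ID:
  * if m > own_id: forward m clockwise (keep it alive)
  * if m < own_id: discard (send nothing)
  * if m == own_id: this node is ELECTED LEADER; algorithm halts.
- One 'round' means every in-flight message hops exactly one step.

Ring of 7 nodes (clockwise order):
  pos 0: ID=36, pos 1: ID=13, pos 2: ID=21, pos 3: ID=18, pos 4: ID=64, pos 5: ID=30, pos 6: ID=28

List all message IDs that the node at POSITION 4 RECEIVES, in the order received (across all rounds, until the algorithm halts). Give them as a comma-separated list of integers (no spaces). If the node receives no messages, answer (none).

Round 1: pos1(id13) recv 36: fwd; pos2(id21) recv 13: drop; pos3(id18) recv 21: fwd; pos4(id64) recv 18: drop; pos5(id30) recv 64: fwd; pos6(id28) recv 30: fwd; pos0(id36) recv 28: drop
Round 2: pos2(id21) recv 36: fwd; pos4(id64) recv 21: drop; pos6(id28) recv 64: fwd; pos0(id36) recv 30: drop
Round 3: pos3(id18) recv 36: fwd; pos0(id36) recv 64: fwd
Round 4: pos4(id64) recv 36: drop; pos1(id13) recv 64: fwd
Round 5: pos2(id21) recv 64: fwd
Round 6: pos3(id18) recv 64: fwd
Round 7: pos4(id64) recv 64: ELECTED

Answer: 18,21,36,64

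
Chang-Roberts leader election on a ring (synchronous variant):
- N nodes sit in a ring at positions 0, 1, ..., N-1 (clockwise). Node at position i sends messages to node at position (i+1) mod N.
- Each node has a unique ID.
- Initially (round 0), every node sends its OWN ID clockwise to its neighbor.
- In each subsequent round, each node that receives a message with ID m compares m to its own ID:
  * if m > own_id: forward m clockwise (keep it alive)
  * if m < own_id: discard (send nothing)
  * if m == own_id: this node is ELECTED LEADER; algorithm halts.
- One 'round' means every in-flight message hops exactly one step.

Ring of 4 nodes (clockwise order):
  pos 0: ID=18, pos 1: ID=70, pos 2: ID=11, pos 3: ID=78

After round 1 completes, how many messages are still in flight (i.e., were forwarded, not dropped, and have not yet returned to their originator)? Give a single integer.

Round 1: pos1(id70) recv 18: drop; pos2(id11) recv 70: fwd; pos3(id78) recv 11: drop; pos0(id18) recv 78: fwd
After round 1: 2 messages still in flight

Answer: 2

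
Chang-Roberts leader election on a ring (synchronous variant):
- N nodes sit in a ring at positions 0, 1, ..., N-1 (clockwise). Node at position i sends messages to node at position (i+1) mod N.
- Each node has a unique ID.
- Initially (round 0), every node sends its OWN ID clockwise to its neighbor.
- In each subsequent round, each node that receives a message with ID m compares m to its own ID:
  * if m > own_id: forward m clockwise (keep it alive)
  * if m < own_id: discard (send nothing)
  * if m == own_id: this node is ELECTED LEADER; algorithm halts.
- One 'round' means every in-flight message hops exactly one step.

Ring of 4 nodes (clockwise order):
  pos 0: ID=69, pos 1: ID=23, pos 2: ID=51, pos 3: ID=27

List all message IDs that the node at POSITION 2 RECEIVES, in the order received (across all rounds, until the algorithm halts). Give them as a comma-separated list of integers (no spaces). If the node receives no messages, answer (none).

Round 1: pos1(id23) recv 69: fwd; pos2(id51) recv 23: drop; pos3(id27) recv 51: fwd; pos0(id69) recv 27: drop
Round 2: pos2(id51) recv 69: fwd; pos0(id69) recv 51: drop
Round 3: pos3(id27) recv 69: fwd
Round 4: pos0(id69) recv 69: ELECTED

Answer: 23,69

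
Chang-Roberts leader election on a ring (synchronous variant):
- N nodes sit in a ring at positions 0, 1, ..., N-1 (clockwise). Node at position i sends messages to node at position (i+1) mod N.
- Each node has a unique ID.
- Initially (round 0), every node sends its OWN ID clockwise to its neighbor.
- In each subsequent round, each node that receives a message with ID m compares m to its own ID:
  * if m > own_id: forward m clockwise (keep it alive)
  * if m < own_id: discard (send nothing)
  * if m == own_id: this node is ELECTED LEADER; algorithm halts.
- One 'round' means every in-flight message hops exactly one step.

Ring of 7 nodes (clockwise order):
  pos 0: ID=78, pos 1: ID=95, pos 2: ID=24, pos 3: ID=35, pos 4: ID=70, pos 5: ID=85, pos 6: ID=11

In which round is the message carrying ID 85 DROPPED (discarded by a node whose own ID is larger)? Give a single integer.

Round 1: pos1(id95) recv 78: drop; pos2(id24) recv 95: fwd; pos3(id35) recv 24: drop; pos4(id70) recv 35: drop; pos5(id85) recv 70: drop; pos6(id11) recv 85: fwd; pos0(id78) recv 11: drop
Round 2: pos3(id35) recv 95: fwd; pos0(id78) recv 85: fwd
Round 3: pos4(id70) recv 95: fwd; pos1(id95) recv 85: drop
Round 4: pos5(id85) recv 95: fwd
Round 5: pos6(id11) recv 95: fwd
Round 6: pos0(id78) recv 95: fwd
Round 7: pos1(id95) recv 95: ELECTED
Message ID 85 originates at pos 5; dropped at pos 1 in round 3

Answer: 3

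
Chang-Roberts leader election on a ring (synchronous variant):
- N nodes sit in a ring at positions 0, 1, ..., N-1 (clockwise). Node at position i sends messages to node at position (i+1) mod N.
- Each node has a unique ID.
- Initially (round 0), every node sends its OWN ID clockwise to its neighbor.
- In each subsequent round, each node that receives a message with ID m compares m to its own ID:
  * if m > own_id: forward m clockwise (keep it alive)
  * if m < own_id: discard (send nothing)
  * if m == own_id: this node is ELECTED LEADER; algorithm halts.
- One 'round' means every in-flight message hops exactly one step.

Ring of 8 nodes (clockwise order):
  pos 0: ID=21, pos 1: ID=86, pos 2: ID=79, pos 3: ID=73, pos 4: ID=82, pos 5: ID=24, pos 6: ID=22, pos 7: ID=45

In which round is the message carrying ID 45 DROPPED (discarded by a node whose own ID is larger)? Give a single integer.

Answer: 2

Derivation:
Round 1: pos1(id86) recv 21: drop; pos2(id79) recv 86: fwd; pos3(id73) recv 79: fwd; pos4(id82) recv 73: drop; pos5(id24) recv 82: fwd; pos6(id22) recv 24: fwd; pos7(id45) recv 22: drop; pos0(id21) recv 45: fwd
Round 2: pos3(id73) recv 86: fwd; pos4(id82) recv 79: drop; pos6(id22) recv 82: fwd; pos7(id45) recv 24: drop; pos1(id86) recv 45: drop
Round 3: pos4(id82) recv 86: fwd; pos7(id45) recv 82: fwd
Round 4: pos5(id24) recv 86: fwd; pos0(id21) recv 82: fwd
Round 5: pos6(id22) recv 86: fwd; pos1(id86) recv 82: drop
Round 6: pos7(id45) recv 86: fwd
Round 7: pos0(id21) recv 86: fwd
Round 8: pos1(id86) recv 86: ELECTED
Message ID 45 originates at pos 7; dropped at pos 1 in round 2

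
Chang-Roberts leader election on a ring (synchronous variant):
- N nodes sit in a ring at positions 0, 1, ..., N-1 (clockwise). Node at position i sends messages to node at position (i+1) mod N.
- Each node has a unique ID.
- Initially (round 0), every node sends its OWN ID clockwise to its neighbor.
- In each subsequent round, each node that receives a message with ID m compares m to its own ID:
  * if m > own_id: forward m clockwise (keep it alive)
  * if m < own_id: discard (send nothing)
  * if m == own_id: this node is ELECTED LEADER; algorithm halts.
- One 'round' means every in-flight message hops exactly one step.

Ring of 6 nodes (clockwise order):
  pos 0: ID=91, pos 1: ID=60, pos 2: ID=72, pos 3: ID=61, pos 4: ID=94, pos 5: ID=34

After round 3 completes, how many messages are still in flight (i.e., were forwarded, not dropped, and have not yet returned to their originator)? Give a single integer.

Answer: 2

Derivation:
Round 1: pos1(id60) recv 91: fwd; pos2(id72) recv 60: drop; pos3(id61) recv 72: fwd; pos4(id94) recv 61: drop; pos5(id34) recv 94: fwd; pos0(id91) recv 34: drop
Round 2: pos2(id72) recv 91: fwd; pos4(id94) recv 72: drop; pos0(id91) recv 94: fwd
Round 3: pos3(id61) recv 91: fwd; pos1(id60) recv 94: fwd
After round 3: 2 messages still in flight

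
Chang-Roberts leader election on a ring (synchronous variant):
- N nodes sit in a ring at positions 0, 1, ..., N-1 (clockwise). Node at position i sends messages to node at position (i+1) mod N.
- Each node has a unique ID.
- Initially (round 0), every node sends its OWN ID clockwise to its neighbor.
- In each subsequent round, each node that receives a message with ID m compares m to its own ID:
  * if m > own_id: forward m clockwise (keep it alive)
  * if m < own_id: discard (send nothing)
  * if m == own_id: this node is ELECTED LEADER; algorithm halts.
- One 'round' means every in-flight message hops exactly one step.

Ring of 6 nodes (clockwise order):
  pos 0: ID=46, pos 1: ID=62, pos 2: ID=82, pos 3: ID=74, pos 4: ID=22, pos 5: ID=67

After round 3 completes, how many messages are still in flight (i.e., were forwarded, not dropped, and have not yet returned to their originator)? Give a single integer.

Answer: 2

Derivation:
Round 1: pos1(id62) recv 46: drop; pos2(id82) recv 62: drop; pos3(id74) recv 82: fwd; pos4(id22) recv 74: fwd; pos5(id67) recv 22: drop; pos0(id46) recv 67: fwd
Round 2: pos4(id22) recv 82: fwd; pos5(id67) recv 74: fwd; pos1(id62) recv 67: fwd
Round 3: pos5(id67) recv 82: fwd; pos0(id46) recv 74: fwd; pos2(id82) recv 67: drop
After round 3: 2 messages still in flight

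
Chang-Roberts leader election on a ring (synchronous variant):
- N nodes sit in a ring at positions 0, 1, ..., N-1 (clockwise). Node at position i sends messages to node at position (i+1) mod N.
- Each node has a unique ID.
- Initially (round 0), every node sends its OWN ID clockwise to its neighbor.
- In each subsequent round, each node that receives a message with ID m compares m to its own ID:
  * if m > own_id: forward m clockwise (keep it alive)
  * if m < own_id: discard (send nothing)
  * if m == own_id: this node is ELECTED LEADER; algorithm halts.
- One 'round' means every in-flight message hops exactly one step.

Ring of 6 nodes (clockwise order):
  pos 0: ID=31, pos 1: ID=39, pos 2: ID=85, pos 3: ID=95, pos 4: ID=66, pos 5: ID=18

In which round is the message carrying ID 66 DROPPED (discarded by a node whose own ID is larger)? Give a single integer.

Round 1: pos1(id39) recv 31: drop; pos2(id85) recv 39: drop; pos3(id95) recv 85: drop; pos4(id66) recv 95: fwd; pos5(id18) recv 66: fwd; pos0(id31) recv 18: drop
Round 2: pos5(id18) recv 95: fwd; pos0(id31) recv 66: fwd
Round 3: pos0(id31) recv 95: fwd; pos1(id39) recv 66: fwd
Round 4: pos1(id39) recv 95: fwd; pos2(id85) recv 66: drop
Round 5: pos2(id85) recv 95: fwd
Round 6: pos3(id95) recv 95: ELECTED
Message ID 66 originates at pos 4; dropped at pos 2 in round 4

Answer: 4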